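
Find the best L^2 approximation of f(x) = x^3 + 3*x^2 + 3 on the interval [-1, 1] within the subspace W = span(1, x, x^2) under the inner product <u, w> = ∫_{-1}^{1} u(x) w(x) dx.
g(x) = 3*x^2 + 3*x/5 + 3

The best approximation g ∈ W is the orthogonal projection of f onto W. Writing g = a_0 + a_1 x + a_2 x^2, the coefficients solve the normal equations G · a = b where
  G_{ij} = <φ_i, φ_j> and b_i = <f, φ_i>, with φ_0 = 1, φ_1 = x, φ_2 = x^2.
G =
  [2, 0, 2/3]
  [0, 2/3, 0]
  [2/3, 0, 2/5],
b = (8, 2/5, 16/5).
Solving gives a_0 = 3, a_1 = 3/5, a_2 = 3, so
  g(x) = 3*x^2 + 3*x/5 + 3.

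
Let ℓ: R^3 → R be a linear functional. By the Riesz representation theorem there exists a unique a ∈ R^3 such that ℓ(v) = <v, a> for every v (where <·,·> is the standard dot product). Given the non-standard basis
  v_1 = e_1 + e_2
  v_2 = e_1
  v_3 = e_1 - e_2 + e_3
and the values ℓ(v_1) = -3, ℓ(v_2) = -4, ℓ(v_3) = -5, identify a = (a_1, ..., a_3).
a = (-4, 1, 0)

Write a = (a_1, ..., a_3) in the standard basis. For each basis vector v_i, ℓ(v_i) = <v_i, a> is a linear equation in the a_j's. Collect the n equations into a matrix system V a = ℓ, where row i of V is v_i (expressed in the standard basis). Since V is invertible (lower-triangular with 1s on the diagonal, up to permutation), solve by back-substitution:
  V =
[[1, 1, 0],
 [1, 0, 0],
 [1, -1, 1]]
  V a = (-3, -4, -5)
Solving gives a = (-4, 1, 0).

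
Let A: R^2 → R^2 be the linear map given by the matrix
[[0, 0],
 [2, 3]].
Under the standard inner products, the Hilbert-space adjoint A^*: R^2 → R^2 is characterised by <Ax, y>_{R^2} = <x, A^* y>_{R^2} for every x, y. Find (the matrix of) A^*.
A^* = A^T =
[[0, 2],
 [0, 3]]

For real matrices with standard dot products, the defining identity <Ax, y> = <x, A^* y> gives (Ax)^T y = x^T (A^*) y, i.e. x^T A^T y = x^T (A^*) y. Since this holds for all x, y, we must have A^* = A^T. Therefore
A^* =
[[0, 2],
 [0, 3]].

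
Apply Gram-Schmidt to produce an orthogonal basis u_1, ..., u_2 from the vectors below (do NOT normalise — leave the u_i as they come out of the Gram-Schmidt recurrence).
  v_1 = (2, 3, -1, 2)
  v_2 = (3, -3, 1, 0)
Orthogonal basis:
  u_1 = (2, 3, -1, 2)
  u_2 = (31/9, -7/3, 7/9, 4/9)

Apply the Gram-Schmidt recurrence
  u_1 = v_1
  u_i = v_i − Σ_{j<i} ((v_i · u_j) / (u_j · u_j)) · u_j.

Step by step this gives:
  u_1 = (2, 3, -1, 2)
  u_2 = (31/9, -7/3, 7/9, 4/9)

Orthogonality check:
  u_2 · u_1 = 0 (should be 0)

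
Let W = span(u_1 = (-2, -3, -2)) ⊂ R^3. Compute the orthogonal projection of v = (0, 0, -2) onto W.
proj_W(v) = (-8/17, -12/17, -8/17)

Set up U = [u_1 | ... | u_1] ∈ R^(3×1). The projector onto W = col(U) is P = U (U^T U)^(-1) U^T.
Compute U^T U =
  [17],
and U^T v = (4).
Solve U^T U · c = U^T v for the coefficients: c = (4/17). The projection is proj_W(v) = U c.
Check: (v - proj_W(v)) · u_1 = 0  (should be 0).
Result: proj_W(v) = (-8/17, -12/17, -8/17).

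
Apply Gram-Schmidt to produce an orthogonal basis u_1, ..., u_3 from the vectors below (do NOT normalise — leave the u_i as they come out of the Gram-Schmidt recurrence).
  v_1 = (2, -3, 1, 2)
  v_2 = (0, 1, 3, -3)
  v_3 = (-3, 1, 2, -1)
Orthogonal basis:
  u_1 = (2, -3, 1, 2)
  u_2 = (2/3, 0, 10/3, -7/3)
  u_3 = (-116/51, -1/2, 115/102, 49/51)

Apply the Gram-Schmidt recurrence
  u_1 = v_1
  u_i = v_i − Σ_{j<i} ((v_i · u_j) / (u_j · u_j)) · u_j.

Step by step this gives:
  u_1 = (2, -3, 1, 2)
  u_2 = (2/3, 0, 10/3, -7/3)
  u_3 = (-116/51, -1/2, 115/102, 49/51)

Orthogonality check:
  u_2 · u_1 = 0 (should be 0)
  u_3 · u_1 = 0 (should be 0)
  u_3 · u_2 = 0 (should be 0)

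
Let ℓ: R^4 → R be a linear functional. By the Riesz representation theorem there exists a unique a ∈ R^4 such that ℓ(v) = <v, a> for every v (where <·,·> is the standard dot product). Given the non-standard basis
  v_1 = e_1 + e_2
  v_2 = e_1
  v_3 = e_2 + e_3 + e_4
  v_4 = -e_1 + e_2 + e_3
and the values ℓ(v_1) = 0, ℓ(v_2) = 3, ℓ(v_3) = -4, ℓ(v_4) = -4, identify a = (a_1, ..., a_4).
a = (3, -3, 2, -3)

Write a = (a_1, ..., a_4) in the standard basis. For each basis vector v_i, ℓ(v_i) = <v_i, a> is a linear equation in the a_j's. Collect the n equations into a matrix system V a = ℓ, where row i of V is v_i (expressed in the standard basis). Since V is invertible (lower-triangular with 1s on the diagonal, up to permutation), solve by back-substitution:
  V =
[[1, 1, 0, 0],
 [1, 0, 0, 0],
 [0, 1, 1, 1],
 [-1, 1, 1, 0]]
  V a = (0, 3, -4, -4)
Solving gives a = (3, -3, 2, -3).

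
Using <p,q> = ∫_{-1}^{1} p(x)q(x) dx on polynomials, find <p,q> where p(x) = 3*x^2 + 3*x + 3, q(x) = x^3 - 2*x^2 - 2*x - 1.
<p,q> = -86/5

Expand the product: p(x)·q(x) = 3*x^5 - 3*x^4 - 9*x^3 - 15*x^2 - 9*x - 3.
∫_{-1}^{1} of each monomial x^k gives [2/(k+1) if k even, 0 if k odd]. Integrating term-by-term (or equivalently evaluating the antiderivative F(x) = x^6/2 - 3*x^5/5 - 9*x^4/4 - 5*x^3 - 9*x^2/2 - 3*x at the endpoints):
  F(1) − F(−1) = -297/20 − (47/20) = -86/5.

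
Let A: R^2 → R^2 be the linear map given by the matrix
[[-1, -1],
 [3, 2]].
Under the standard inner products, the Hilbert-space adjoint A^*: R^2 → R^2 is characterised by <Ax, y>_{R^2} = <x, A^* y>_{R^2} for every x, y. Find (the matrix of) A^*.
A^* = A^T =
[[-1, 3],
 [-1, 2]]

For real matrices with standard dot products, the defining identity <Ax, y> = <x, A^* y> gives (Ax)^T y = x^T (A^*) y, i.e. x^T A^T y = x^T (A^*) y. Since this holds for all x, y, we must have A^* = A^T. Therefore
A^* =
[[-1, 3],
 [-1, 2]].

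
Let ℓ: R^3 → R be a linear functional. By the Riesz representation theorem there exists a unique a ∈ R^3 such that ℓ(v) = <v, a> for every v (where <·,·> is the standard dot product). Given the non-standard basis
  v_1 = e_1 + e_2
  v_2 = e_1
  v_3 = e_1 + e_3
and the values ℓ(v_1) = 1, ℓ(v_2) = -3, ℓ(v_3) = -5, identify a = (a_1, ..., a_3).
a = (-3, 4, -2)

Write a = (a_1, ..., a_3) in the standard basis. For each basis vector v_i, ℓ(v_i) = <v_i, a> is a linear equation in the a_j's. Collect the n equations into a matrix system V a = ℓ, where row i of V is v_i (expressed in the standard basis). Since V is invertible (lower-triangular with 1s on the diagonal, up to permutation), solve by back-substitution:
  V =
[[1, 1, 0],
 [1, 0, 0],
 [1, 0, 1]]
  V a = (1, -3, -5)
Solving gives a = (-3, 4, -2).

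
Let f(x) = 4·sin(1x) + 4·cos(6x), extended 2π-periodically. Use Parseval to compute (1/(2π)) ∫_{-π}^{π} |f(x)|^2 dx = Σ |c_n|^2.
Σ |c_n|^2 = 16

Expand |f|^2 and use orthogonality of {sin(nx), cos(mx)} on [-π, π]:
  ∫_{-π}^{π} sin(nx)^2 dx = π, ∫ cos(mx)^2 dx = π, and cross terms integrate to 0.
So ∫_{-π}^{π} f(x)^2 dx = 4^2 · π + 4^2 · π = (16 + 16)π.
Divide by 2π: (16 + 16)/2 = 16.
By Parseval, this equals Σ |c_n|^2.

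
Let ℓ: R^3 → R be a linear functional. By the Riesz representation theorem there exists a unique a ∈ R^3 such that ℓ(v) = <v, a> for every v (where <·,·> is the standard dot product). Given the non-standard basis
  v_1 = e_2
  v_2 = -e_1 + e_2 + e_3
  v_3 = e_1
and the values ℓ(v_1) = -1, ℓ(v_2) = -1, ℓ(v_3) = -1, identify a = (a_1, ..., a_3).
a = (-1, -1, -1)

Write a = (a_1, ..., a_3) in the standard basis. For each basis vector v_i, ℓ(v_i) = <v_i, a> is a linear equation in the a_j's. Collect the n equations into a matrix system V a = ℓ, where row i of V is v_i (expressed in the standard basis). Since V is invertible (lower-triangular with 1s on the diagonal, up to permutation), solve by back-substitution:
  V =
[[0, 1, 0],
 [-1, 1, 1],
 [1, 0, 0]]
  V a = (-1, -1, -1)
Solving gives a = (-1, -1, -1).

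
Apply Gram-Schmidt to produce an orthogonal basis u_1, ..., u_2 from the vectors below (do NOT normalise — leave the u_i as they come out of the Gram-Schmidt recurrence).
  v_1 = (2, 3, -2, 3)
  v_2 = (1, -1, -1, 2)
Orthogonal basis:
  u_1 = (2, 3, -2, 3)
  u_2 = (6/13, -47/26, -6/13, 31/26)

Apply the Gram-Schmidt recurrence
  u_1 = v_1
  u_i = v_i − Σ_{j<i} ((v_i · u_j) / (u_j · u_j)) · u_j.

Step by step this gives:
  u_1 = (2, 3, -2, 3)
  u_2 = (6/13, -47/26, -6/13, 31/26)

Orthogonality check:
  u_2 · u_1 = 0 (should be 0)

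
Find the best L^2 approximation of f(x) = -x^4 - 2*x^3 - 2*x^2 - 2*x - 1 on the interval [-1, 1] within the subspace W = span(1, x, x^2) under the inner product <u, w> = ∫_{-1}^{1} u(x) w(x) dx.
g(x) = -20*x^2/7 - 16*x/5 - 32/35

The best approximation g ∈ W is the orthogonal projection of f onto W. Writing g = a_0 + a_1 x + a_2 x^2, the coefficients solve the normal equations G · a = b where
  G_{ij} = <φ_i, φ_j> and b_i = <f, φ_i>, with φ_0 = 1, φ_1 = x, φ_2 = x^2.
G =
  [2, 0, 2/3]
  [0, 2/3, 0]
  [2/3, 0, 2/5],
b = (-56/15, -32/15, -184/105).
Solving gives a_0 = -32/35, a_1 = -16/5, a_2 = -20/7, so
  g(x) = -20*x^2/7 - 16*x/5 - 32/35.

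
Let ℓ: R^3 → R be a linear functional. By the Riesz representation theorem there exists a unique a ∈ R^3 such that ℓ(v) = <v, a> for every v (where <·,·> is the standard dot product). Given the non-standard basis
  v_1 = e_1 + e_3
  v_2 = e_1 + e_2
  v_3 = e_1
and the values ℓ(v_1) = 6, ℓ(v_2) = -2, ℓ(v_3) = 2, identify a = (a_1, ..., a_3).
a = (2, -4, 4)

Write a = (a_1, ..., a_3) in the standard basis. For each basis vector v_i, ℓ(v_i) = <v_i, a> is a linear equation in the a_j's. Collect the n equations into a matrix system V a = ℓ, where row i of V is v_i (expressed in the standard basis). Since V is invertible (lower-triangular with 1s on the diagonal, up to permutation), solve by back-substitution:
  V =
[[1, 0, 1],
 [1, 1, 0],
 [1, 0, 0]]
  V a = (6, -2, 2)
Solving gives a = (2, -4, 4).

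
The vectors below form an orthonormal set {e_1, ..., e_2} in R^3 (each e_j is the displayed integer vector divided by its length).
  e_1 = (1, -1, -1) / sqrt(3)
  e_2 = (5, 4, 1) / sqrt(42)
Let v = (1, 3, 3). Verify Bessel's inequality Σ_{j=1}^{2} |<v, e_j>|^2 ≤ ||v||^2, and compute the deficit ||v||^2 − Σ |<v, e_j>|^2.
Σ |<v, e_j>|^2 = 125/7; ||v||^2 = 19; deficit = 8/7

Write each e_j = u_j / sqrt(<u_j, u_j>) where u_j is the displayed integer vector. Then <v, e_j> = <v, u_j> / sqrt(<u_j, u_j>), so |<v, e_j>|^2 = <v, u_j>^2 / <u_j, u_j>.
Coefficients: <v, e_1> = -5/sqrt(3), <v, e_2> = 20/sqrt(42).
Square and sum: Σ |<v, e_j>|^2 = 125/7.
Compute ||v||^2 = v·v = 19.
Deficit = 19 − 125/7 = 8/7 ≥ 0, confirming Bessel's inequality. (The deficit equals ||v − Σ <v,e_j> e_j||^2, the squared distance from v to span{e_j}.)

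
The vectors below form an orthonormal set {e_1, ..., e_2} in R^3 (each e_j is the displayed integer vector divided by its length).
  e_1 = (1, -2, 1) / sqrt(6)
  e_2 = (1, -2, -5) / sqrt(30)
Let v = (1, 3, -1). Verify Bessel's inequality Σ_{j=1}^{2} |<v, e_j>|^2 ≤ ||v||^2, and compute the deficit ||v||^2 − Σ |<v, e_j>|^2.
Σ |<v, e_j>|^2 = 6; ||v||^2 = 11; deficit = 5

Write each e_j = u_j / sqrt(<u_j, u_j>) where u_j is the displayed integer vector. Then <v, e_j> = <v, u_j> / sqrt(<u_j, u_j>), so |<v, e_j>|^2 = <v, u_j>^2 / <u_j, u_j>.
Coefficients: <v, e_1> = -6/sqrt(6), <v, e_2> = 0/sqrt(30).
Square and sum: Σ |<v, e_j>|^2 = 6.
Compute ||v||^2 = v·v = 11.
Deficit = 11 − 6 = 5 ≥ 0, confirming Bessel's inequality. (The deficit equals ||v − Σ <v,e_j> e_j||^2, the squared distance from v to span{e_j}.)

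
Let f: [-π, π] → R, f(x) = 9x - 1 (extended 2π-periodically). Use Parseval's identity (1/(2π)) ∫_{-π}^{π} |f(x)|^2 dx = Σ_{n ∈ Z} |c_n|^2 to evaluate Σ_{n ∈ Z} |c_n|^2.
Σ |c_n|^2 = 27π^2 + 1

Expand and integrate term by term over [-π, π]:
  ∫ (9x)^2 dx = 81·(2π^3/3); ∫ 2·9·(-1)·x dx = 0 (odd integrand); ∫ (-1)^2 dx = 1·2π.
So (1/(2π)) ∫_{-π}^{π} (9x - 1)^2 dx = 81π^2/3 + 1 = 27π^2 + 1.
Parseval ⇒ Σ |c_n|^2 = 27π^2 + 1.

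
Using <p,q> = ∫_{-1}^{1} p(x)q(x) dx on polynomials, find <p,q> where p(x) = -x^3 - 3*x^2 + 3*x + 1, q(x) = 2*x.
<p,q> = 16/5

Expand the product: p(x)·q(x) = -2*x^4 - 6*x^3 + 6*x^2 + 2*x.
∫_{-1}^{1} of each monomial x^k gives [2/(k+1) if k even, 0 if k odd]. Integrating term-by-term (or equivalently evaluating the antiderivative F(x) = -2*x^5/5 - 3*x^4/2 + 2*x^3 + x^2 at the endpoints):
  F(1) − F(−1) = 11/10 − (-21/10) = 16/5.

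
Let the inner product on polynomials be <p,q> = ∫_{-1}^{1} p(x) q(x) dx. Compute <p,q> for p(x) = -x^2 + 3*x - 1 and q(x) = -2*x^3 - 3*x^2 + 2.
<p,q> = -68/15

Expand the product: p(x)·q(x) = 2*x^5 - 3*x^4 - 7*x^3 + x^2 + 6*x - 2.
∫_{-1}^{1} of each monomial x^k gives [2/(k+1) if k even, 0 if k odd]. Integrating term-by-term (or equivalently evaluating the antiderivative F(x) = x^6/3 - 3*x^5/5 - 7*x^4/4 + x^3/3 + 3*x^2 - 2*x at the endpoints):
  F(1) − F(−1) = -41/60 − (77/20) = -68/15.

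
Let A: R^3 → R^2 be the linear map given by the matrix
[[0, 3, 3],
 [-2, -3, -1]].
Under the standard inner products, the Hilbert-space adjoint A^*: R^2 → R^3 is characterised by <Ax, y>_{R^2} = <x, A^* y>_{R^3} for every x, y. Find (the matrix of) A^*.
A^* = A^T =
[[0, -2],
 [3, -3],
 [3, -1]]

For real matrices with standard dot products, the defining identity <Ax, y> = <x, A^* y> gives (Ax)^T y = x^T (A^*) y, i.e. x^T A^T y = x^T (A^*) y. Since this holds for all x, y, we must have A^* = A^T. Therefore
A^* =
[[0, -2],
 [3, -3],
 [3, -1]].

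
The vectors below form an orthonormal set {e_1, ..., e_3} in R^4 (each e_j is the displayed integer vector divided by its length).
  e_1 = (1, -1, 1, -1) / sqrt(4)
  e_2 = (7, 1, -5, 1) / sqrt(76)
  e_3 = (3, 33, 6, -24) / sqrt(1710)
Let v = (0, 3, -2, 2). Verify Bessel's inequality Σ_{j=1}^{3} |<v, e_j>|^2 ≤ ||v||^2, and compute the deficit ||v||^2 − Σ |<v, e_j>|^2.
Σ |<v, e_j>|^2 = 161/10; ||v||^2 = 17; deficit = 9/10

Write each e_j = u_j / sqrt(<u_j, u_j>) where u_j is the displayed integer vector. Then <v, e_j> = <v, u_j> / sqrt(<u_j, u_j>), so |<v, e_j>|^2 = <v, u_j>^2 / <u_j, u_j>.
Coefficients: <v, e_1> = -7/sqrt(4), <v, e_2> = 15/sqrt(76), <v, e_3> = 39/sqrt(1710).
Square and sum: Σ |<v, e_j>|^2 = 161/10.
Compute ||v||^2 = v·v = 17.
Deficit = 17 − 161/10 = 9/10 ≥ 0, confirming Bessel's inequality. (The deficit equals ||v − Σ <v,e_j> e_j||^2, the squared distance from v to span{e_j}.)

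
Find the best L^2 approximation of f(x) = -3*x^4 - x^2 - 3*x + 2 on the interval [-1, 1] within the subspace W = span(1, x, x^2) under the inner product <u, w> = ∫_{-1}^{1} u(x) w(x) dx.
g(x) = -25*x^2/7 - 3*x + 79/35

The best approximation g ∈ W is the orthogonal projection of f onto W. Writing g = a_0 + a_1 x + a_2 x^2, the coefficients solve the normal equations G · a = b where
  G_{ij} = <φ_i, φ_j> and b_i = <f, φ_i>, with φ_0 = 1, φ_1 = x, φ_2 = x^2.
G =
  [2, 0, 2/3]
  [0, 2/3, 0]
  [2/3, 0, 2/5],
b = (32/15, -2, 8/105).
Solving gives a_0 = 79/35, a_1 = -3, a_2 = -25/7, so
  g(x) = -25*x^2/7 - 3*x + 79/35.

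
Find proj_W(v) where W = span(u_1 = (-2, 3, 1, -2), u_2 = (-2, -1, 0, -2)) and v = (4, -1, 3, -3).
proj_W(v) = (42/137, -31/137, -13/137, 42/137)

Set up U = [u_1 | ... | u_2] ∈ R^(4×2). The projector onto W = col(U) is P = U (U^T U)^(-1) U^T.
Compute U^T U =
  [18, 5]
  [5, 9],
and U^T v = (-2, -1).
Solve U^T U · c = U^T v for the coefficients: c = (-13/137, -8/137). The projection is proj_W(v) = U c.
Check: (v - proj_W(v)) · u_1 = 0  (should be 0).
Check: (v - proj_W(v)) · u_2 = 0  (should be 0).
Result: proj_W(v) = (42/137, -31/137, -13/137, 42/137).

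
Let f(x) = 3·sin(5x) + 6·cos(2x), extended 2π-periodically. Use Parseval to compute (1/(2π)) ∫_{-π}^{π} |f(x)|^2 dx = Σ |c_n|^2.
Σ |c_n|^2 = 45/2

Expand |f|^2 and use orthogonality of {sin(nx), cos(mx)} on [-π, π]:
  ∫_{-π}^{π} sin(nx)^2 dx = π, ∫ cos(mx)^2 dx = π, and cross terms integrate to 0.
So ∫_{-π}^{π} f(x)^2 dx = 3^2 · π + 6^2 · π = (9 + 36)π.
Divide by 2π: (9 + 36)/2 = 45/2.
By Parseval, this equals Σ |c_n|^2.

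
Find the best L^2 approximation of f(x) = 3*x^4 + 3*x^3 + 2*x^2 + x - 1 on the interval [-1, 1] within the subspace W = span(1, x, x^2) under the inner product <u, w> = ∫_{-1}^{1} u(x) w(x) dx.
g(x) = 32*x^2/7 + 14*x/5 - 44/35

The best approximation g ∈ W is the orthogonal projection of f onto W. Writing g = a_0 + a_1 x + a_2 x^2, the coefficients solve the normal equations G · a = b where
  G_{ij} = <φ_i, φ_j> and b_i = <f, φ_i>, with φ_0 = 1, φ_1 = x, φ_2 = x^2.
G =
  [2, 0, 2/3]
  [0, 2/3, 0]
  [2/3, 0, 2/5],
b = (8/15, 28/15, 104/105).
Solving gives a_0 = -44/35, a_1 = 14/5, a_2 = 32/7, so
  g(x) = 32*x^2/7 + 14*x/5 - 44/35.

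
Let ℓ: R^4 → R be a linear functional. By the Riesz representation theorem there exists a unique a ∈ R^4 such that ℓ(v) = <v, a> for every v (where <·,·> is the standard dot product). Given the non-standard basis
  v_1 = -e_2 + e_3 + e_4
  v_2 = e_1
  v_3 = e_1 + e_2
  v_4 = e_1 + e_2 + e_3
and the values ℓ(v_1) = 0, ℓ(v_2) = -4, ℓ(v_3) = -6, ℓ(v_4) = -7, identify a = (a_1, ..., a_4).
a = (-4, -2, -1, -1)

Write a = (a_1, ..., a_4) in the standard basis. For each basis vector v_i, ℓ(v_i) = <v_i, a> is a linear equation in the a_j's. Collect the n equations into a matrix system V a = ℓ, where row i of V is v_i (expressed in the standard basis). Since V is invertible (lower-triangular with 1s on the diagonal, up to permutation), solve by back-substitution:
  V =
[[0, -1, 1, 1],
 [1, 0, 0, 0],
 [1, 1, 0, 0],
 [1, 1, 1, 0]]
  V a = (0, -4, -6, -7)
Solving gives a = (-4, -2, -1, -1).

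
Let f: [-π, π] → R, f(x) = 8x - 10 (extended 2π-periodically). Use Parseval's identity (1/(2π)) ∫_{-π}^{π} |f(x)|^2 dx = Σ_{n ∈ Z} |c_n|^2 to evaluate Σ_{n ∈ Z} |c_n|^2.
Σ |c_n|^2 = 64π^2/3 + 100

Expand and integrate term by term over [-π, π]:
  ∫ (8x)^2 dx = 64·(2π^3/3); ∫ 2·8·(-10)·x dx = 0 (odd integrand); ∫ (-10)^2 dx = 100·2π.
So (1/(2π)) ∫_{-π}^{π} (8x - 10)^2 dx = 64π^2/3 + 100 = 64π^2/3 + 100.
Parseval ⇒ Σ |c_n|^2 = 64π^2/3 + 100.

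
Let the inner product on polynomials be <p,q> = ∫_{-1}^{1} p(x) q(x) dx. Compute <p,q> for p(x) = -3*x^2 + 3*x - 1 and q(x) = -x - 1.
<p,q> = 2

Expand the product: p(x)·q(x) = 3*x^3 - 2*x + 1.
∫_{-1}^{1} of each monomial x^k gives [2/(k+1) if k even, 0 if k odd]. Integrating term-by-term (or equivalently evaluating the antiderivative F(x) = 3*x^4/4 - x^2 + x at the endpoints):
  F(1) − F(−1) = 3/4 − (-5/4) = 2.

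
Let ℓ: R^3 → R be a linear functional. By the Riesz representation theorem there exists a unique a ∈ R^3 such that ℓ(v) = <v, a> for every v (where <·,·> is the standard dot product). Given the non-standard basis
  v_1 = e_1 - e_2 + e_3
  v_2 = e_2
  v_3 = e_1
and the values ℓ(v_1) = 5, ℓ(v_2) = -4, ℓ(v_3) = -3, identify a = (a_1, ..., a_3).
a = (-3, -4, 4)

Write a = (a_1, ..., a_3) in the standard basis. For each basis vector v_i, ℓ(v_i) = <v_i, a> is a linear equation in the a_j's. Collect the n equations into a matrix system V a = ℓ, where row i of V is v_i (expressed in the standard basis). Since V is invertible (lower-triangular with 1s on the diagonal, up to permutation), solve by back-substitution:
  V =
[[1, -1, 1],
 [0, 1, 0],
 [1, 0, 0]]
  V a = (5, -4, -3)
Solving gives a = (-3, -4, 4).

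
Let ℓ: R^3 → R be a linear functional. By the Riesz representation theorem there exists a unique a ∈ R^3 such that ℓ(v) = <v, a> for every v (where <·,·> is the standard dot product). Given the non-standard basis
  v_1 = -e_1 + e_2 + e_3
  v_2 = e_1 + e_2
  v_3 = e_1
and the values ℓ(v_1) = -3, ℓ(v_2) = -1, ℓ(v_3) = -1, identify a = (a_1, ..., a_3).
a = (-1, 0, -4)

Write a = (a_1, ..., a_3) in the standard basis. For each basis vector v_i, ℓ(v_i) = <v_i, a> is a linear equation in the a_j's. Collect the n equations into a matrix system V a = ℓ, where row i of V is v_i (expressed in the standard basis). Since V is invertible (lower-triangular with 1s on the diagonal, up to permutation), solve by back-substitution:
  V =
[[-1, 1, 1],
 [1, 1, 0],
 [1, 0, 0]]
  V a = (-3, -1, -1)
Solving gives a = (-1, 0, -4).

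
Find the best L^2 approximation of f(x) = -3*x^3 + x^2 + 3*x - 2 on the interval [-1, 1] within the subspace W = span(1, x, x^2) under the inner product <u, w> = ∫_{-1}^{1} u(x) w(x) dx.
g(x) = x^2 + 6*x/5 - 2

The best approximation g ∈ W is the orthogonal projection of f onto W. Writing g = a_0 + a_1 x + a_2 x^2, the coefficients solve the normal equations G · a = b where
  G_{ij} = <φ_i, φ_j> and b_i = <f, φ_i>, with φ_0 = 1, φ_1 = x, φ_2 = x^2.
G =
  [2, 0, 2/3]
  [0, 2/3, 0]
  [2/3, 0, 2/5],
b = (-10/3, 4/5, -14/15).
Solving gives a_0 = -2, a_1 = 6/5, a_2 = 1, so
  g(x) = x^2 + 6*x/5 - 2.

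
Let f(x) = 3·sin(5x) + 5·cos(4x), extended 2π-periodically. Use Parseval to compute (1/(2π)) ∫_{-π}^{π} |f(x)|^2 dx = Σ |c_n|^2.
Σ |c_n|^2 = 17

Expand |f|^2 and use orthogonality of {sin(nx), cos(mx)} on [-π, π]:
  ∫_{-π}^{π} sin(nx)^2 dx = π, ∫ cos(mx)^2 dx = π, and cross terms integrate to 0.
So ∫_{-π}^{π} f(x)^2 dx = 3^2 · π + 5^2 · π = (9 + 25)π.
Divide by 2π: (9 + 25)/2 = 17.
By Parseval, this equals Σ |c_n|^2.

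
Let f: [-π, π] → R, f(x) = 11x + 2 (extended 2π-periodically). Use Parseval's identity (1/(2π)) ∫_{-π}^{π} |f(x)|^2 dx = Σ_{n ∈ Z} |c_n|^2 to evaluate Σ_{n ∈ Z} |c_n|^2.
Σ |c_n|^2 = 121π^2/3 + 4

Expand and integrate term by term over [-π, π]:
  ∫ (11x)^2 dx = 121·(2π^3/3); ∫ 2·11·(2)·x dx = 0 (odd integrand); ∫ 2^2 dx = 4·2π.
So (1/(2π)) ∫_{-π}^{π} (11x + 2)^2 dx = 121π^2/3 + 4 = 121π^2/3 + 4.
Parseval ⇒ Σ |c_n|^2 = 121π^2/3 + 4.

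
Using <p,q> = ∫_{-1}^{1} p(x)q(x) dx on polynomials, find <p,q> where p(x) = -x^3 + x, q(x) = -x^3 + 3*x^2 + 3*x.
<p,q> = 24/35

Expand the product: p(x)·q(x) = x^6 - 3*x^5 - 4*x^4 + 3*x^3 + 3*x^2.
∫_{-1}^{1} of each monomial x^k gives [2/(k+1) if k even, 0 if k odd]. Integrating term-by-term (or equivalently evaluating the antiderivative F(x) = x^7/7 - x^6/2 - 4*x^5/5 + 3*x^4/4 + x^3 at the endpoints):
  F(1) − F(−1) = 83/140 − (-13/140) = 24/35.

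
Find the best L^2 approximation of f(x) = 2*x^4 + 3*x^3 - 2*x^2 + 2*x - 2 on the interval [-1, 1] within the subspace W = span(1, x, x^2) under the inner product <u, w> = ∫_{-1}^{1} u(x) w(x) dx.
g(x) = -2*x^2/7 + 19*x/5 - 76/35

The best approximation g ∈ W is the orthogonal projection of f onto W. Writing g = a_0 + a_1 x + a_2 x^2, the coefficients solve the normal equations G · a = b where
  G_{ij} = <φ_i, φ_j> and b_i = <f, φ_i>, with φ_0 = 1, φ_1 = x, φ_2 = x^2.
G =
  [2, 0, 2/3]
  [0, 2/3, 0]
  [2/3, 0, 2/5],
b = (-68/15, 38/15, -164/105).
Solving gives a_0 = -76/35, a_1 = 19/5, a_2 = -2/7, so
  g(x) = -2*x^2/7 + 19*x/5 - 76/35.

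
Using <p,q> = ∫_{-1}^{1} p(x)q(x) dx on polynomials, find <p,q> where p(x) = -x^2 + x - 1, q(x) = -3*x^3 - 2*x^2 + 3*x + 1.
<p,q> = 4/15

Expand the product: p(x)·q(x) = 3*x^5 - x^4 - 2*x^3 + 4*x^2 - 2*x - 1.
∫_{-1}^{1} of each monomial x^k gives [2/(k+1) if k even, 0 if k odd]. Integrating term-by-term (or equivalently evaluating the antiderivative F(x) = x^6/2 - x^5/5 - x^4/2 + 4*x^3/3 - x^2 - x at the endpoints):
  F(1) − F(−1) = -13/15 − (-17/15) = 4/15.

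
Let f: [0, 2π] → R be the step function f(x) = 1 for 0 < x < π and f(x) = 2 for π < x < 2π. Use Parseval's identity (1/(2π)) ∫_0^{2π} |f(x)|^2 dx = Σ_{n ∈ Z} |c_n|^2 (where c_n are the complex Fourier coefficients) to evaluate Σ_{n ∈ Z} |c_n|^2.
Σ |c_n|^2 = 5/2

Parseval equates the L^2 energy of f (normalised by 1/(2π)) with the ℓ^2 sum of its Fourier coefficients: (1/(2π)) ∫_0^{2π} |f|^2 = Σ |c_n|^2.
Compute the left side: (1/(2π)) [∫_0^π 1^2 dx + ∫_π^{2π} 2^2 dx] = (1/(2π)) · (1π + 4π) = (1 + 4)/2 = 5/2.
So Σ_{n ∈ Z} |c_n|^2 = 5/2.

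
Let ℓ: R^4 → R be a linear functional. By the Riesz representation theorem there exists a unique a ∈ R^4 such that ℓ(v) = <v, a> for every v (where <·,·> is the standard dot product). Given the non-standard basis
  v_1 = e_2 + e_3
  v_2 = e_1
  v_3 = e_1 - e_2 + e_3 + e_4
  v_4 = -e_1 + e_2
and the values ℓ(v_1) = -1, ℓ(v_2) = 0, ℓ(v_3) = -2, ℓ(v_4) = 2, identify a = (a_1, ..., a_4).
a = (0, 2, -3, 3)

Write a = (a_1, ..., a_4) in the standard basis. For each basis vector v_i, ℓ(v_i) = <v_i, a> is a linear equation in the a_j's. Collect the n equations into a matrix system V a = ℓ, where row i of V is v_i (expressed in the standard basis). Since V is invertible (lower-triangular with 1s on the diagonal, up to permutation), solve by back-substitution:
  V =
[[0, 1, 1, 0],
 [1, 0, 0, 0],
 [1, -1, 1, 1],
 [-1, 1, 0, 0]]
  V a = (-1, 0, -2, 2)
Solving gives a = (0, 2, -3, 3).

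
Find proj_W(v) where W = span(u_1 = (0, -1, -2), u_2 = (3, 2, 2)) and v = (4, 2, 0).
proj_W(v) = (204/49, 74/49, 12/49)

Set up U = [u_1 | ... | u_2] ∈ R^(3×2). The projector onto W = col(U) is P = U (U^T U)^(-1) U^T.
Compute U^T U =
  [5, -6]
  [-6, 17],
and U^T v = (-2, 16).
Solve U^T U · c = U^T v for the coefficients: c = (62/49, 68/49). The projection is proj_W(v) = U c.
Check: (v - proj_W(v)) · u_1 = 0  (should be 0).
Check: (v - proj_W(v)) · u_2 = 0  (should be 0).
Result: proj_W(v) = (204/49, 74/49, 12/49).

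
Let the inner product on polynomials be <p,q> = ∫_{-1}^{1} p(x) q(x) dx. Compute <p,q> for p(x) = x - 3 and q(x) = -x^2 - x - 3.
<p,q> = 58/3

Expand the product: p(x)·q(x) = -x^3 + 2*x^2 + 9.
∫_{-1}^{1} of each monomial x^k gives [2/(k+1) if k even, 0 if k odd]. Integrating term-by-term (or equivalently evaluating the antiderivative F(x) = -x^4/4 + 2*x^3/3 + 9*x at the endpoints):
  F(1) − F(−1) = 113/12 − (-119/12) = 58/3.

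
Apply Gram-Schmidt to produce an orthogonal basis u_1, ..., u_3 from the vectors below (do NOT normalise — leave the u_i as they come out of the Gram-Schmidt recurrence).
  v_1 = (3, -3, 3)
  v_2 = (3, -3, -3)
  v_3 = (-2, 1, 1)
Orthogonal basis:
  u_1 = (3, -3, 3)
  u_2 = (2, -2, -4)
  u_3 = (-1/2, -1/2, 0)

Apply the Gram-Schmidt recurrence
  u_1 = v_1
  u_i = v_i − Σ_{j<i} ((v_i · u_j) / (u_j · u_j)) · u_j.

Step by step this gives:
  u_1 = (3, -3, 3)
  u_2 = (2, -2, -4)
  u_3 = (-1/2, -1/2, 0)

Orthogonality check:
  u_2 · u_1 = 0 (should be 0)
  u_3 · u_1 = 0 (should be 0)
  u_3 · u_2 = 0 (should be 0)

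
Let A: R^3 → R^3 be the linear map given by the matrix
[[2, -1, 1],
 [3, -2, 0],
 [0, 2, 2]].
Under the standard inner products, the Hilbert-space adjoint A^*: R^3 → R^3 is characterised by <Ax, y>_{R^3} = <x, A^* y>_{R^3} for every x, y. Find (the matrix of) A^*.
A^* = A^T =
[[2, 3, 0],
 [-1, -2, 2],
 [1, 0, 2]]

For real matrices with standard dot products, the defining identity <Ax, y> = <x, A^* y> gives (Ax)^T y = x^T (A^*) y, i.e. x^T A^T y = x^T (A^*) y. Since this holds for all x, y, we must have A^* = A^T. Therefore
A^* =
[[2, 3, 0],
 [-1, -2, 2],
 [1, 0, 2]].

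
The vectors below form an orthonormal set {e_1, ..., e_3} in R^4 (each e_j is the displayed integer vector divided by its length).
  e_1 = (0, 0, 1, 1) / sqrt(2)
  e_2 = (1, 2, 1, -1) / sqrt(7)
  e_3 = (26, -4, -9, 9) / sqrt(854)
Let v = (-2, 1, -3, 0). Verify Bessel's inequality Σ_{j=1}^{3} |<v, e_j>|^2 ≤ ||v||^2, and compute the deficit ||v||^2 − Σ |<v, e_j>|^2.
Σ |<v, e_j>|^2 = 413/61; ||v||^2 = 14; deficit = 441/61

Write each e_j = u_j / sqrt(<u_j, u_j>) where u_j is the displayed integer vector. Then <v, e_j> = <v, u_j> / sqrt(<u_j, u_j>), so |<v, e_j>|^2 = <v, u_j>^2 / <u_j, u_j>.
Coefficients: <v, e_1> = -3/sqrt(2), <v, e_2> = -3/sqrt(7), <v, e_3> = -29/sqrt(854).
Square and sum: Σ |<v, e_j>|^2 = 413/61.
Compute ||v||^2 = v·v = 14.
Deficit = 14 − 413/61 = 441/61 ≥ 0, confirming Bessel's inequality. (The deficit equals ||v − Σ <v,e_j> e_j||^2, the squared distance from v to span{e_j}.)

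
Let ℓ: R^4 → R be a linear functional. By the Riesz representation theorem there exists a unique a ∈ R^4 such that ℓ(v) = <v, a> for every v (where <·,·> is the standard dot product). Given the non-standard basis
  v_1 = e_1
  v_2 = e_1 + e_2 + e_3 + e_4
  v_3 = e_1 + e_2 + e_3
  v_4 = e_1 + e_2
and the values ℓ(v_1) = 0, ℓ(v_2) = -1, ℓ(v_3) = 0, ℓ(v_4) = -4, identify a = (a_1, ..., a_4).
a = (0, -4, 4, -1)

Write a = (a_1, ..., a_4) in the standard basis. For each basis vector v_i, ℓ(v_i) = <v_i, a> is a linear equation in the a_j's. Collect the n equations into a matrix system V a = ℓ, where row i of V is v_i (expressed in the standard basis). Since V is invertible (lower-triangular with 1s on the diagonal, up to permutation), solve by back-substitution:
  V =
[[1, 0, 0, 0],
 [1, 1, 1, 1],
 [1, 1, 1, 0],
 [1, 1, 0, 0]]
  V a = (0, -1, 0, -4)
Solving gives a = (0, -4, 4, -1).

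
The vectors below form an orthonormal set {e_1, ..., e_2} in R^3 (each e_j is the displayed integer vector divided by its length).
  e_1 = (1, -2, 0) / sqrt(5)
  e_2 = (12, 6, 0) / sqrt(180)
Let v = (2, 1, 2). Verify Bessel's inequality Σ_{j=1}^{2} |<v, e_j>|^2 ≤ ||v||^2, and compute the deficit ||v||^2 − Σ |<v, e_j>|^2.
Σ |<v, e_j>|^2 = 5; ||v||^2 = 9; deficit = 4

Write each e_j = u_j / sqrt(<u_j, u_j>) where u_j is the displayed integer vector. Then <v, e_j> = <v, u_j> / sqrt(<u_j, u_j>), so |<v, e_j>|^2 = <v, u_j>^2 / <u_j, u_j>.
Coefficients: <v, e_1> = 0/sqrt(5), <v, e_2> = 30/sqrt(180).
Square and sum: Σ |<v, e_j>|^2 = 5.
Compute ||v||^2 = v·v = 9.
Deficit = 9 − 5 = 4 ≥ 0, confirming Bessel's inequality. (The deficit equals ||v − Σ <v,e_j> e_j||^2, the squared distance from v to span{e_j}.)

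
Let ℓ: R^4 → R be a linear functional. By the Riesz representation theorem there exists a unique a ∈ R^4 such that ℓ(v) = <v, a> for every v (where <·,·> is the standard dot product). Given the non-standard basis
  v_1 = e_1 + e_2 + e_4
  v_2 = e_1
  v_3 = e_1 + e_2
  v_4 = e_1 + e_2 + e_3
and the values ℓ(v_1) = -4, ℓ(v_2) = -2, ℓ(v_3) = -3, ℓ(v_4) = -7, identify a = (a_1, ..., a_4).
a = (-2, -1, -4, -1)

Write a = (a_1, ..., a_4) in the standard basis. For each basis vector v_i, ℓ(v_i) = <v_i, a> is a linear equation in the a_j's. Collect the n equations into a matrix system V a = ℓ, where row i of V is v_i (expressed in the standard basis). Since V is invertible (lower-triangular with 1s on the diagonal, up to permutation), solve by back-substitution:
  V =
[[1, 1, 0, 1],
 [1, 0, 0, 0],
 [1, 1, 0, 0],
 [1, 1, 1, 0]]
  V a = (-4, -2, -3, -7)
Solving gives a = (-2, -1, -4, -1).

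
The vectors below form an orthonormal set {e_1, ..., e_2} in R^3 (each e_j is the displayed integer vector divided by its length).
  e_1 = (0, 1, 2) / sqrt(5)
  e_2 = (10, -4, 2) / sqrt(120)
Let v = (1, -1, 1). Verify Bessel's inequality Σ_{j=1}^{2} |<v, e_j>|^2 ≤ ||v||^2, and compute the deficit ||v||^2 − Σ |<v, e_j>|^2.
Σ |<v, e_j>|^2 = 7/3; ||v||^2 = 3; deficit = 2/3

Write each e_j = u_j / sqrt(<u_j, u_j>) where u_j is the displayed integer vector. Then <v, e_j> = <v, u_j> / sqrt(<u_j, u_j>), so |<v, e_j>|^2 = <v, u_j>^2 / <u_j, u_j>.
Coefficients: <v, e_1> = 1/sqrt(5), <v, e_2> = 16/sqrt(120).
Square and sum: Σ |<v, e_j>|^2 = 7/3.
Compute ||v||^2 = v·v = 3.
Deficit = 3 − 7/3 = 2/3 ≥ 0, confirming Bessel's inequality. (The deficit equals ||v − Σ <v,e_j> e_j||^2, the squared distance from v to span{e_j}.)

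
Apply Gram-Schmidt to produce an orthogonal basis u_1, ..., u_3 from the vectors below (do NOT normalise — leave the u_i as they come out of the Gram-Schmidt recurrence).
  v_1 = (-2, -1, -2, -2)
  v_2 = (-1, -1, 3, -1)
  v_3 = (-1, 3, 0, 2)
Orthogonal basis:
  u_1 = (-2, -1, -2, -2)
  u_2 = (-15/13, -14/13, 37/13, -15/13)
  u_3 = (-68/31, 344/155, 43/155, 25/31)

Apply the Gram-Schmidt recurrence
  u_1 = v_1
  u_i = v_i − Σ_{j<i} ((v_i · u_j) / (u_j · u_j)) · u_j.

Step by step this gives:
  u_1 = (-2, -1, -2, -2)
  u_2 = (-15/13, -14/13, 37/13, -15/13)
  u_3 = (-68/31, 344/155, 43/155, 25/31)

Orthogonality check:
  u_2 · u_1 = 0 (should be 0)
  u_3 · u_1 = 0 (should be 0)
  u_3 · u_2 = 0 (should be 0)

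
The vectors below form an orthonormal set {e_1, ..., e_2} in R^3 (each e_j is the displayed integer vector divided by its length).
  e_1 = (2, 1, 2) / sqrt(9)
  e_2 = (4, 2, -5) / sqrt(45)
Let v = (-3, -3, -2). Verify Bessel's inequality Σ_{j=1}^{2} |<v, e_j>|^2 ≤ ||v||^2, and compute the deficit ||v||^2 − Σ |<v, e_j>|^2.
Σ |<v, e_j>|^2 = 101/5; ||v||^2 = 22; deficit = 9/5

Write each e_j = u_j / sqrt(<u_j, u_j>) where u_j is the displayed integer vector. Then <v, e_j> = <v, u_j> / sqrt(<u_j, u_j>), so |<v, e_j>|^2 = <v, u_j>^2 / <u_j, u_j>.
Coefficients: <v, e_1> = -13/sqrt(9), <v, e_2> = -8/sqrt(45).
Square and sum: Σ |<v, e_j>|^2 = 101/5.
Compute ||v||^2 = v·v = 22.
Deficit = 22 − 101/5 = 9/5 ≥ 0, confirming Bessel's inequality. (The deficit equals ||v − Σ <v,e_j> e_j||^2, the squared distance from v to span{e_j}.)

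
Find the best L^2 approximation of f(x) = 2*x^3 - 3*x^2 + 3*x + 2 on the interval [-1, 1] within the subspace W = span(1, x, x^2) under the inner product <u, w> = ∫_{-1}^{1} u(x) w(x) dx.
g(x) = -3*x^2 + 21*x/5 + 2

The best approximation g ∈ W is the orthogonal projection of f onto W. Writing g = a_0 + a_1 x + a_2 x^2, the coefficients solve the normal equations G · a = b where
  G_{ij} = <φ_i, φ_j> and b_i = <f, φ_i>, with φ_0 = 1, φ_1 = x, φ_2 = x^2.
G =
  [2, 0, 2/3]
  [0, 2/3, 0]
  [2/3, 0, 2/5],
b = (2, 14/5, 2/15).
Solving gives a_0 = 2, a_1 = 21/5, a_2 = -3, so
  g(x) = -3*x^2 + 21*x/5 + 2.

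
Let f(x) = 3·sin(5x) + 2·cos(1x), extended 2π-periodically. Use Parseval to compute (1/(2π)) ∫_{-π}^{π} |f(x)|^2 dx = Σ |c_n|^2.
Σ |c_n|^2 = 13/2

Expand |f|^2 and use orthogonality of {sin(nx), cos(mx)} on [-π, π]:
  ∫_{-π}^{π} sin(nx)^2 dx = π, ∫ cos(mx)^2 dx = π, and cross terms integrate to 0.
So ∫_{-π}^{π} f(x)^2 dx = 3^2 · π + 2^2 · π = (9 + 4)π.
Divide by 2π: (9 + 4)/2 = 13/2.
By Parseval, this equals Σ |c_n|^2.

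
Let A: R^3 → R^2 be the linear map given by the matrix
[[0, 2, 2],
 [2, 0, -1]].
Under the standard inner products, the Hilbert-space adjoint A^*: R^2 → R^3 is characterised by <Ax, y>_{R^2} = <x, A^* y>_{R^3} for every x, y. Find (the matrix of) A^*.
A^* = A^T =
[[0, 2],
 [2, 0],
 [2, -1]]

For real matrices with standard dot products, the defining identity <Ax, y> = <x, A^* y> gives (Ax)^T y = x^T (A^*) y, i.e. x^T A^T y = x^T (A^*) y. Since this holds for all x, y, we must have A^* = A^T. Therefore
A^* =
[[0, 2],
 [2, 0],
 [2, -1]].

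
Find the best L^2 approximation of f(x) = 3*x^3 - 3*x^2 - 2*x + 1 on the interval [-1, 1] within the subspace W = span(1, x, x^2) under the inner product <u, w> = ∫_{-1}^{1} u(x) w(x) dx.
g(x) = -3*x^2 - x/5 + 1

The best approximation g ∈ W is the orthogonal projection of f onto W. Writing g = a_0 + a_1 x + a_2 x^2, the coefficients solve the normal equations G · a = b where
  G_{ij} = <φ_i, φ_j> and b_i = <f, φ_i>, with φ_0 = 1, φ_1 = x, φ_2 = x^2.
G =
  [2, 0, 2/3]
  [0, 2/3, 0]
  [2/3, 0, 2/5],
b = (0, -2/15, -8/15).
Solving gives a_0 = 1, a_1 = -1/5, a_2 = -3, so
  g(x) = -3*x^2 - x/5 + 1.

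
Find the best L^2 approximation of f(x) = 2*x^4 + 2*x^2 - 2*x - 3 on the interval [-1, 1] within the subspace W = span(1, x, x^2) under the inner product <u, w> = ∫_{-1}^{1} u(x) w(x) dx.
g(x) = 26*x^2/7 - 2*x - 111/35

The best approximation g ∈ W is the orthogonal projection of f onto W. Writing g = a_0 + a_1 x + a_2 x^2, the coefficients solve the normal equations G · a = b where
  G_{ij} = <φ_i, φ_j> and b_i = <f, φ_i>, with φ_0 = 1, φ_1 = x, φ_2 = x^2.
G =
  [2, 0, 2/3]
  [0, 2/3, 0]
  [2/3, 0, 2/5],
b = (-58/15, -4/3, -22/35).
Solving gives a_0 = -111/35, a_1 = -2, a_2 = 26/7, so
  g(x) = 26*x^2/7 - 2*x - 111/35.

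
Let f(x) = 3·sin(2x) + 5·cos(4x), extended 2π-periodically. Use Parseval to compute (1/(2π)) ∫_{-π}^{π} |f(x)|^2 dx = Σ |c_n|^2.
Σ |c_n|^2 = 17

Expand |f|^2 and use orthogonality of {sin(nx), cos(mx)} on [-π, π]:
  ∫_{-π}^{π} sin(nx)^2 dx = π, ∫ cos(mx)^2 dx = π, and cross terms integrate to 0.
So ∫_{-π}^{π} f(x)^2 dx = 3^2 · π + 5^2 · π = (9 + 25)π.
Divide by 2π: (9 + 25)/2 = 17.
By Parseval, this equals Σ |c_n|^2.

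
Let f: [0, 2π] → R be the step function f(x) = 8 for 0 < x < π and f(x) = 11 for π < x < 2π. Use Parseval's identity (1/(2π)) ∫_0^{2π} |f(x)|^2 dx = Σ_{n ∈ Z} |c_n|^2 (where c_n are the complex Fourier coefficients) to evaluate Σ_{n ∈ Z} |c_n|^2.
Σ |c_n|^2 = 185/2

Parseval equates the L^2 energy of f (normalised by 1/(2π)) with the ℓ^2 sum of its Fourier coefficients: (1/(2π)) ∫_0^{2π} |f|^2 = Σ |c_n|^2.
Compute the left side: (1/(2π)) [∫_0^π 8^2 dx + ∫_π^{2π} 11^2 dx] = (1/(2π)) · (64π + 121π) = (64 + 121)/2 = 185/2.
So Σ_{n ∈ Z} |c_n|^2 = 185/2.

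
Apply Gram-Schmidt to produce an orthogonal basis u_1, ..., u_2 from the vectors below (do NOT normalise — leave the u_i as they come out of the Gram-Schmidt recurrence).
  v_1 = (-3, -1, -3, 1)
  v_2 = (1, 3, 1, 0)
Orthogonal basis:
  u_1 = (-3, -1, -3, 1)
  u_2 = (-7/20, 51/20, -7/20, 9/20)

Apply the Gram-Schmidt recurrence
  u_1 = v_1
  u_i = v_i − Σ_{j<i} ((v_i · u_j) / (u_j · u_j)) · u_j.

Step by step this gives:
  u_1 = (-3, -1, -3, 1)
  u_2 = (-7/20, 51/20, -7/20, 9/20)

Orthogonality check:
  u_2 · u_1 = 0 (should be 0)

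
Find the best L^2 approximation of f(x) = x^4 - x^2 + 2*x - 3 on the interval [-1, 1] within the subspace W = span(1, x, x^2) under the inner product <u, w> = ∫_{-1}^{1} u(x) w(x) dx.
g(x) = -x^2/7 + 2*x - 108/35

The best approximation g ∈ W is the orthogonal projection of f onto W. Writing g = a_0 + a_1 x + a_2 x^2, the coefficients solve the normal equations G · a = b where
  G_{ij} = <φ_i, φ_j> and b_i = <f, φ_i>, with φ_0 = 1, φ_1 = x, φ_2 = x^2.
G =
  [2, 0, 2/3]
  [0, 2/3, 0]
  [2/3, 0, 2/5],
b = (-94/15, 4/3, -74/35).
Solving gives a_0 = -108/35, a_1 = 2, a_2 = -1/7, so
  g(x) = -x^2/7 + 2*x - 108/35.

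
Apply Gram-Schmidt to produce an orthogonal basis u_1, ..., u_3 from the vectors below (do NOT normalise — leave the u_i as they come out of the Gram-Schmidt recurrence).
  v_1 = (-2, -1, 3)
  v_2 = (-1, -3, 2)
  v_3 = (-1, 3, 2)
Orthogonal basis:
  u_1 = (-2, -1, 3)
  u_2 = (4/7, -31/14, -5/14)
  u_3 = (14/25, 2/25, 2/5)

Apply the Gram-Schmidt recurrence
  u_1 = v_1
  u_i = v_i − Σ_{j<i} ((v_i · u_j) / (u_j · u_j)) · u_j.

Step by step this gives:
  u_1 = (-2, -1, 3)
  u_2 = (4/7, -31/14, -5/14)
  u_3 = (14/25, 2/25, 2/5)

Orthogonality check:
  u_2 · u_1 = 0 (should be 0)
  u_3 · u_1 = 0 (should be 0)
  u_3 · u_2 = 0 (should be 0)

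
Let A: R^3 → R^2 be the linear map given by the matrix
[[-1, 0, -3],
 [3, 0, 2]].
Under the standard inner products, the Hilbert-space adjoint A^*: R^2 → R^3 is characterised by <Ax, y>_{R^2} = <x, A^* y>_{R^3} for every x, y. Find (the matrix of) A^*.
A^* = A^T =
[[-1, 3],
 [0, 0],
 [-3, 2]]

For real matrices with standard dot products, the defining identity <Ax, y> = <x, A^* y> gives (Ax)^T y = x^T (A^*) y, i.e. x^T A^T y = x^T (A^*) y. Since this holds for all x, y, we must have A^* = A^T. Therefore
A^* =
[[-1, 3],
 [0, 0],
 [-3, 2]].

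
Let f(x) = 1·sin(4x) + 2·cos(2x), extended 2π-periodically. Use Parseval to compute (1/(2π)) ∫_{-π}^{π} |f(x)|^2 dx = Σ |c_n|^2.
Σ |c_n|^2 = 5/2

Expand |f|^2 and use orthogonality of {sin(nx), cos(mx)} on [-π, π]:
  ∫_{-π}^{π} sin(nx)^2 dx = π, ∫ cos(mx)^2 dx = π, and cross terms integrate to 0.
So ∫_{-π}^{π} f(x)^2 dx = 1^2 · π + 2^2 · π = (1 + 4)π.
Divide by 2π: (1 + 4)/2 = 5/2.
By Parseval, this equals Σ |c_n|^2.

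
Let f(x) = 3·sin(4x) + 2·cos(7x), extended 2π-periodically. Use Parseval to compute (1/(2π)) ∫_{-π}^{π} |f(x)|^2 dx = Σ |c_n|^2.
Σ |c_n|^2 = 13/2

Expand |f|^2 and use orthogonality of {sin(nx), cos(mx)} on [-π, π]:
  ∫_{-π}^{π} sin(nx)^2 dx = π, ∫ cos(mx)^2 dx = π, and cross terms integrate to 0.
So ∫_{-π}^{π} f(x)^2 dx = 3^2 · π + 2^2 · π = (9 + 4)π.
Divide by 2π: (9 + 4)/2 = 13/2.
By Parseval, this equals Σ |c_n|^2.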